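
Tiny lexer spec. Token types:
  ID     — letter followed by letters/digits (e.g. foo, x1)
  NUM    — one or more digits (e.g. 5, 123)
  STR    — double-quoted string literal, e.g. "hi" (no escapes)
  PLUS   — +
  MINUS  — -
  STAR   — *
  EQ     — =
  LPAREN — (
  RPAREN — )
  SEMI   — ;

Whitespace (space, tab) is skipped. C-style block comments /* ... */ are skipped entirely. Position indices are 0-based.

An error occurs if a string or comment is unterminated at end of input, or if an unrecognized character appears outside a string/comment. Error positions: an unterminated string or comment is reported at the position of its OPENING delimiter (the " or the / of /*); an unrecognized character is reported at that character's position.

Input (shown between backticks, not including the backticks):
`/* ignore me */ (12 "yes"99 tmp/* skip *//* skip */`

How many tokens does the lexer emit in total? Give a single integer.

pos=0: enter COMMENT mode (saw '/*')
exit COMMENT mode (now at pos=15)
pos=16: emit LPAREN '('
pos=17: emit NUM '12' (now at pos=19)
pos=20: enter STRING mode
pos=20: emit STR "yes" (now at pos=25)
pos=25: emit NUM '99' (now at pos=27)
pos=28: emit ID 'tmp' (now at pos=31)
pos=31: enter COMMENT mode (saw '/*')
exit COMMENT mode (now at pos=41)
pos=41: enter COMMENT mode (saw '/*')
exit COMMENT mode (now at pos=51)
DONE. 5 tokens: [LPAREN, NUM, STR, NUM, ID]

Answer: 5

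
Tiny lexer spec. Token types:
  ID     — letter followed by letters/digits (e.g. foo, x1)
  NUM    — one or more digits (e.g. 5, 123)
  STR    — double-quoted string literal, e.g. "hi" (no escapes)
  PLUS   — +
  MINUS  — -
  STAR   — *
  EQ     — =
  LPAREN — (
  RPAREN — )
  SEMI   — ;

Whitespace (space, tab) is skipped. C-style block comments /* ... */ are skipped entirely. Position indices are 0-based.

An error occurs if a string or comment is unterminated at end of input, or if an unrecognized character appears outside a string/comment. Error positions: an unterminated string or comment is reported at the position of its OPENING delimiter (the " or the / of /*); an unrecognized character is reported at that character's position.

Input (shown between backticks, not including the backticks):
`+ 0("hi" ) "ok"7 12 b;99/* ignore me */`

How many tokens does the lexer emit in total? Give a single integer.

Answer: 11

Derivation:
pos=0: emit PLUS '+'
pos=2: emit NUM '0' (now at pos=3)
pos=3: emit LPAREN '('
pos=4: enter STRING mode
pos=4: emit STR "hi" (now at pos=8)
pos=9: emit RPAREN ')'
pos=11: enter STRING mode
pos=11: emit STR "ok" (now at pos=15)
pos=15: emit NUM '7' (now at pos=16)
pos=17: emit NUM '12' (now at pos=19)
pos=20: emit ID 'b' (now at pos=21)
pos=21: emit SEMI ';'
pos=22: emit NUM '99' (now at pos=24)
pos=24: enter COMMENT mode (saw '/*')
exit COMMENT mode (now at pos=39)
DONE. 11 tokens: [PLUS, NUM, LPAREN, STR, RPAREN, STR, NUM, NUM, ID, SEMI, NUM]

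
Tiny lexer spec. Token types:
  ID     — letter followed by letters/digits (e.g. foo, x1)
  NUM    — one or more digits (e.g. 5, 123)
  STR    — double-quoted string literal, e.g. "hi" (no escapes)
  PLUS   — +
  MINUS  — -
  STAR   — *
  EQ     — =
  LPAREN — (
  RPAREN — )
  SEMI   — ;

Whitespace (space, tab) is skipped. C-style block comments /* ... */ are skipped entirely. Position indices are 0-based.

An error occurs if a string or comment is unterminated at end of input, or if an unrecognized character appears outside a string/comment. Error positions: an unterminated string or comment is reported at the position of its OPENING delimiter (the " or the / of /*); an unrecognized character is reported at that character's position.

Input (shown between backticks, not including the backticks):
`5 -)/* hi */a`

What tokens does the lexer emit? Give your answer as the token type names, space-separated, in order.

pos=0: emit NUM '5' (now at pos=1)
pos=2: emit MINUS '-'
pos=3: emit RPAREN ')'
pos=4: enter COMMENT mode (saw '/*')
exit COMMENT mode (now at pos=12)
pos=12: emit ID 'a' (now at pos=13)
DONE. 4 tokens: [NUM, MINUS, RPAREN, ID]

Answer: NUM MINUS RPAREN ID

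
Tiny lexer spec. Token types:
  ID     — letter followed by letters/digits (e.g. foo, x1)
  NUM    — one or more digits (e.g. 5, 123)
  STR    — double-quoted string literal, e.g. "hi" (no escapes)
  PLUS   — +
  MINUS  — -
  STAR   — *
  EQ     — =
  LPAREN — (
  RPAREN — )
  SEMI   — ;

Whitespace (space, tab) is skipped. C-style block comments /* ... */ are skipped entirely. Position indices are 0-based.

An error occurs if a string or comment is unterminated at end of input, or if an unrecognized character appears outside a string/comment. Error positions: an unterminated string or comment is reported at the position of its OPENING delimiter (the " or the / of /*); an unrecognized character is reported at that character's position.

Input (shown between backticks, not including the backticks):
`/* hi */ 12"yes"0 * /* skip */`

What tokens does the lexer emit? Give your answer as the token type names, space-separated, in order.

Answer: NUM STR NUM STAR

Derivation:
pos=0: enter COMMENT mode (saw '/*')
exit COMMENT mode (now at pos=8)
pos=9: emit NUM '12' (now at pos=11)
pos=11: enter STRING mode
pos=11: emit STR "yes" (now at pos=16)
pos=16: emit NUM '0' (now at pos=17)
pos=18: emit STAR '*'
pos=20: enter COMMENT mode (saw '/*')
exit COMMENT mode (now at pos=30)
DONE. 4 tokens: [NUM, STR, NUM, STAR]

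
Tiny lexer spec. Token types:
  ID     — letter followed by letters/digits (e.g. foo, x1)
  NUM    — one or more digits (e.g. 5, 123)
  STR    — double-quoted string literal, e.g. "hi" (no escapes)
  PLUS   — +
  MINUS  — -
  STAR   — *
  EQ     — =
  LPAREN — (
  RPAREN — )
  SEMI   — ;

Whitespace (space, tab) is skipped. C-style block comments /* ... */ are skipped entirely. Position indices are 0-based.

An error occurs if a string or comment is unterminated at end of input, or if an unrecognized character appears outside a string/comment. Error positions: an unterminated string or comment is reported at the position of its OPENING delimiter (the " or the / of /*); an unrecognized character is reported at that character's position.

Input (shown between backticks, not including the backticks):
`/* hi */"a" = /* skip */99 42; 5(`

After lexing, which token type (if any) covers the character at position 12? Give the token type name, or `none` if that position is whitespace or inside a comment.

pos=0: enter COMMENT mode (saw '/*')
exit COMMENT mode (now at pos=8)
pos=8: enter STRING mode
pos=8: emit STR "a" (now at pos=11)
pos=12: emit EQ '='
pos=14: enter COMMENT mode (saw '/*')
exit COMMENT mode (now at pos=24)
pos=24: emit NUM '99' (now at pos=26)
pos=27: emit NUM '42' (now at pos=29)
pos=29: emit SEMI ';'
pos=31: emit NUM '5' (now at pos=32)
pos=32: emit LPAREN '('
DONE. 7 tokens: [STR, EQ, NUM, NUM, SEMI, NUM, LPAREN]
Position 12: char is '=' -> EQ

Answer: EQ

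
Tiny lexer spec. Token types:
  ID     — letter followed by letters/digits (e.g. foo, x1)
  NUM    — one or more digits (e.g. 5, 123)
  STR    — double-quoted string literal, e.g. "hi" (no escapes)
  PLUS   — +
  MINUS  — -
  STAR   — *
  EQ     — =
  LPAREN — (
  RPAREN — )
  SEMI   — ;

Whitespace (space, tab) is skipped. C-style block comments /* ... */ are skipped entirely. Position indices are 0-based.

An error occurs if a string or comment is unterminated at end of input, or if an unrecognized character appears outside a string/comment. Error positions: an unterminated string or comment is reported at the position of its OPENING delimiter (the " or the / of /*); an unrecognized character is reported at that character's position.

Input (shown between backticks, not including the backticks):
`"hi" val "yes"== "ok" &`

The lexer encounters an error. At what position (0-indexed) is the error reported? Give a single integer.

Answer: 22

Derivation:
pos=0: enter STRING mode
pos=0: emit STR "hi" (now at pos=4)
pos=5: emit ID 'val' (now at pos=8)
pos=9: enter STRING mode
pos=9: emit STR "yes" (now at pos=14)
pos=14: emit EQ '='
pos=15: emit EQ '='
pos=17: enter STRING mode
pos=17: emit STR "ok" (now at pos=21)
pos=22: ERROR — unrecognized char '&'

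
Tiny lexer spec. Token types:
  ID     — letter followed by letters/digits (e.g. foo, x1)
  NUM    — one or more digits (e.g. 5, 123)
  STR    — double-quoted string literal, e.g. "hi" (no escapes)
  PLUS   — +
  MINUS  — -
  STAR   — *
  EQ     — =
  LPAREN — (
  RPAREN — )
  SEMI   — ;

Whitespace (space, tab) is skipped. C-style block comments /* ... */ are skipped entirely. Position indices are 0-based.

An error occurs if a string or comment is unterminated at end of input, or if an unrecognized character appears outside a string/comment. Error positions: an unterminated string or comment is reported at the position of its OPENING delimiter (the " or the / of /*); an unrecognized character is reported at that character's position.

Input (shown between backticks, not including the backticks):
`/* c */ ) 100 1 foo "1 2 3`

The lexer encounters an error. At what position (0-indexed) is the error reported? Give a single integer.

pos=0: enter COMMENT mode (saw '/*')
exit COMMENT mode (now at pos=7)
pos=8: emit RPAREN ')'
pos=10: emit NUM '100' (now at pos=13)
pos=14: emit NUM '1' (now at pos=15)
pos=16: emit ID 'foo' (now at pos=19)
pos=20: enter STRING mode
pos=20: ERROR — unterminated string

Answer: 20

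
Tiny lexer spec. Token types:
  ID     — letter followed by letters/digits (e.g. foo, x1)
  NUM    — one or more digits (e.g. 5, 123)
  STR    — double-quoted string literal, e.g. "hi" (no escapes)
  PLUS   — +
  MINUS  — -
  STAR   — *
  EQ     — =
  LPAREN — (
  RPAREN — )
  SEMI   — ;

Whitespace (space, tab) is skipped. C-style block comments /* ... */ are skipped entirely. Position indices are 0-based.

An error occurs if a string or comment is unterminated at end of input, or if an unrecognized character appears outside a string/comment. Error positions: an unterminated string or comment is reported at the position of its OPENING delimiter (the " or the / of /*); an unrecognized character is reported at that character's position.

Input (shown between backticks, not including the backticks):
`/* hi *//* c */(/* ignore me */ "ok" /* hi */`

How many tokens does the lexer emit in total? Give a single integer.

pos=0: enter COMMENT mode (saw '/*')
exit COMMENT mode (now at pos=8)
pos=8: enter COMMENT mode (saw '/*')
exit COMMENT mode (now at pos=15)
pos=15: emit LPAREN '('
pos=16: enter COMMENT mode (saw '/*')
exit COMMENT mode (now at pos=31)
pos=32: enter STRING mode
pos=32: emit STR "ok" (now at pos=36)
pos=37: enter COMMENT mode (saw '/*')
exit COMMENT mode (now at pos=45)
DONE. 2 tokens: [LPAREN, STR]

Answer: 2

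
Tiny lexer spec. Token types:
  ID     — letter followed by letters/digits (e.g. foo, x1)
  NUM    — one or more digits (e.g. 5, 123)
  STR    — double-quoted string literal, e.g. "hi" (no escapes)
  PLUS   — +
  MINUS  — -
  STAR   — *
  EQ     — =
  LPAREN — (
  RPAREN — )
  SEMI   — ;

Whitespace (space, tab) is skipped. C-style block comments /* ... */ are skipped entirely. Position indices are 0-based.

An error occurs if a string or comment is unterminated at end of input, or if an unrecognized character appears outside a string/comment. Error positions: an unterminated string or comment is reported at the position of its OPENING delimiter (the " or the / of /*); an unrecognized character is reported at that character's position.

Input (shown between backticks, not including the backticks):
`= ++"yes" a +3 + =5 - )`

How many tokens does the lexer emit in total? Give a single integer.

Answer: 12

Derivation:
pos=0: emit EQ '='
pos=2: emit PLUS '+'
pos=3: emit PLUS '+'
pos=4: enter STRING mode
pos=4: emit STR "yes" (now at pos=9)
pos=10: emit ID 'a' (now at pos=11)
pos=12: emit PLUS '+'
pos=13: emit NUM '3' (now at pos=14)
pos=15: emit PLUS '+'
pos=17: emit EQ '='
pos=18: emit NUM '5' (now at pos=19)
pos=20: emit MINUS '-'
pos=22: emit RPAREN ')'
DONE. 12 tokens: [EQ, PLUS, PLUS, STR, ID, PLUS, NUM, PLUS, EQ, NUM, MINUS, RPAREN]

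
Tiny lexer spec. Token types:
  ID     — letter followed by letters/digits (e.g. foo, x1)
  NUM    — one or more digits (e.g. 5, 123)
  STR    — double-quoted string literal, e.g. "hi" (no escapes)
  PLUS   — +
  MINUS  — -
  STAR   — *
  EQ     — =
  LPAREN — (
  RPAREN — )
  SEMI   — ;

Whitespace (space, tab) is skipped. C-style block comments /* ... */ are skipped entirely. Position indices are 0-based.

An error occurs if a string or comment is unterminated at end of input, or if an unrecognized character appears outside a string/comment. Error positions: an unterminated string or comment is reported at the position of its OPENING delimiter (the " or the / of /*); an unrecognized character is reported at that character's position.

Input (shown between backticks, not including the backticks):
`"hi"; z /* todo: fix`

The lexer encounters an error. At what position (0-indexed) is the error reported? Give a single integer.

pos=0: enter STRING mode
pos=0: emit STR "hi" (now at pos=4)
pos=4: emit SEMI ';'
pos=6: emit ID 'z' (now at pos=7)
pos=8: enter COMMENT mode (saw '/*')
pos=8: ERROR — unterminated comment (reached EOF)

Answer: 8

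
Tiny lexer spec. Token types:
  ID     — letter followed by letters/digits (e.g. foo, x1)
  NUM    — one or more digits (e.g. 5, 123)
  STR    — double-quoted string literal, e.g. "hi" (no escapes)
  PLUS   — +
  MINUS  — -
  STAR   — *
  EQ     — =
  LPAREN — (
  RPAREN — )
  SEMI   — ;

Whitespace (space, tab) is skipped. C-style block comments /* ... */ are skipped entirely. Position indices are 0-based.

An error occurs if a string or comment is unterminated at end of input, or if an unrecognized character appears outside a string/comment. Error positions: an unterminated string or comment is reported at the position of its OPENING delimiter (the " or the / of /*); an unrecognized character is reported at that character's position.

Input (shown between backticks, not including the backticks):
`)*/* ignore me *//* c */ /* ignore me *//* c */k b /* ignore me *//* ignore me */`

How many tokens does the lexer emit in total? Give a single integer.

pos=0: emit RPAREN ')'
pos=1: emit STAR '*'
pos=2: enter COMMENT mode (saw '/*')
exit COMMENT mode (now at pos=17)
pos=17: enter COMMENT mode (saw '/*')
exit COMMENT mode (now at pos=24)
pos=25: enter COMMENT mode (saw '/*')
exit COMMENT mode (now at pos=40)
pos=40: enter COMMENT mode (saw '/*')
exit COMMENT mode (now at pos=47)
pos=47: emit ID 'k' (now at pos=48)
pos=49: emit ID 'b' (now at pos=50)
pos=51: enter COMMENT mode (saw '/*')
exit COMMENT mode (now at pos=66)
pos=66: enter COMMENT mode (saw '/*')
exit COMMENT mode (now at pos=81)
DONE. 4 tokens: [RPAREN, STAR, ID, ID]

Answer: 4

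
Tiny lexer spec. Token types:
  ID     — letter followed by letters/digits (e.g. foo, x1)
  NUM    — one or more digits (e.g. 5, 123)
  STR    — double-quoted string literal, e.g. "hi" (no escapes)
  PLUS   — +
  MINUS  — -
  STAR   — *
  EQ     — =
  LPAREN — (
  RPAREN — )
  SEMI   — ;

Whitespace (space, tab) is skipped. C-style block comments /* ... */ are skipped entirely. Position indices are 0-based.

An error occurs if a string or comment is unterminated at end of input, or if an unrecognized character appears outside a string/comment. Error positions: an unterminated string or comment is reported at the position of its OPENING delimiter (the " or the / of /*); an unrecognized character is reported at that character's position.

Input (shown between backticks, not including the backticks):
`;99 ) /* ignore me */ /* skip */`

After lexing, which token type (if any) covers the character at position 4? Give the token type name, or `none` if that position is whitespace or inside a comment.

Answer: RPAREN

Derivation:
pos=0: emit SEMI ';'
pos=1: emit NUM '99' (now at pos=3)
pos=4: emit RPAREN ')'
pos=6: enter COMMENT mode (saw '/*')
exit COMMENT mode (now at pos=21)
pos=22: enter COMMENT mode (saw '/*')
exit COMMENT mode (now at pos=32)
DONE. 3 tokens: [SEMI, NUM, RPAREN]
Position 4: char is ')' -> RPAREN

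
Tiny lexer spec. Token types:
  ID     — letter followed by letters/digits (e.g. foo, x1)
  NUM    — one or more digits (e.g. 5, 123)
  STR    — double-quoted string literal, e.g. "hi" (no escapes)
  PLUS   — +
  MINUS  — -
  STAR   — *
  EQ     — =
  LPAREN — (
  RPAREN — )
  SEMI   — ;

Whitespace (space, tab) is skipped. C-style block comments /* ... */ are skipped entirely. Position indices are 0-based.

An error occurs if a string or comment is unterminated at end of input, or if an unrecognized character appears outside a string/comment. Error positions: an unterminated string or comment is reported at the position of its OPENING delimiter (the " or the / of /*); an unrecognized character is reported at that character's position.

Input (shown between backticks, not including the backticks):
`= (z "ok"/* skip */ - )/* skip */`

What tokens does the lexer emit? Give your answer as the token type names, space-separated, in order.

pos=0: emit EQ '='
pos=2: emit LPAREN '('
pos=3: emit ID 'z' (now at pos=4)
pos=5: enter STRING mode
pos=5: emit STR "ok" (now at pos=9)
pos=9: enter COMMENT mode (saw '/*')
exit COMMENT mode (now at pos=19)
pos=20: emit MINUS '-'
pos=22: emit RPAREN ')'
pos=23: enter COMMENT mode (saw '/*')
exit COMMENT mode (now at pos=33)
DONE. 6 tokens: [EQ, LPAREN, ID, STR, MINUS, RPAREN]

Answer: EQ LPAREN ID STR MINUS RPAREN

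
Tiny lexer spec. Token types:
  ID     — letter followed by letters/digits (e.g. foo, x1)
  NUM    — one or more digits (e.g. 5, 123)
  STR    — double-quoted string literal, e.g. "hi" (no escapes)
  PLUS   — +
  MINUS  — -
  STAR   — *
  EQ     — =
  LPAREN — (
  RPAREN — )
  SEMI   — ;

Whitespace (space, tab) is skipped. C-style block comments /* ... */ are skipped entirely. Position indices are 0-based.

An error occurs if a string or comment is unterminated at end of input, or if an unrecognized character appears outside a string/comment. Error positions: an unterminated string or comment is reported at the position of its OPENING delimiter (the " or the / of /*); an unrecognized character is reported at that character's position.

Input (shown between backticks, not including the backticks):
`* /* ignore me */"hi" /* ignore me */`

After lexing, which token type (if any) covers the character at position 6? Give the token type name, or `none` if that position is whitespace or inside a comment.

Answer: none

Derivation:
pos=0: emit STAR '*'
pos=2: enter COMMENT mode (saw '/*')
exit COMMENT mode (now at pos=17)
pos=17: enter STRING mode
pos=17: emit STR "hi" (now at pos=21)
pos=22: enter COMMENT mode (saw '/*')
exit COMMENT mode (now at pos=37)
DONE. 2 tokens: [STAR, STR]
Position 6: char is 'g' -> none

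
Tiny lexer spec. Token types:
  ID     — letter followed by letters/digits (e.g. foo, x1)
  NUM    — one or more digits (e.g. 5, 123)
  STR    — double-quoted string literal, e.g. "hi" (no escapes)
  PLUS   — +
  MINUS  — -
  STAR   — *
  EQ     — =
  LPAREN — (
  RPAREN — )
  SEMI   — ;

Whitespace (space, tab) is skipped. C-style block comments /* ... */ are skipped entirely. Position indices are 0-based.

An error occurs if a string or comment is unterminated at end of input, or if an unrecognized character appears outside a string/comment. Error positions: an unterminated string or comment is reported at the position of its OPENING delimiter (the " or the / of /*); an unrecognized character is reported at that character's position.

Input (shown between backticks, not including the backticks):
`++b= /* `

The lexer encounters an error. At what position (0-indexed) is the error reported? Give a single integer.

pos=0: emit PLUS '+'
pos=1: emit PLUS '+'
pos=2: emit ID 'b' (now at pos=3)
pos=3: emit EQ '='
pos=5: enter COMMENT mode (saw '/*')
pos=5: ERROR — unterminated comment (reached EOF)

Answer: 5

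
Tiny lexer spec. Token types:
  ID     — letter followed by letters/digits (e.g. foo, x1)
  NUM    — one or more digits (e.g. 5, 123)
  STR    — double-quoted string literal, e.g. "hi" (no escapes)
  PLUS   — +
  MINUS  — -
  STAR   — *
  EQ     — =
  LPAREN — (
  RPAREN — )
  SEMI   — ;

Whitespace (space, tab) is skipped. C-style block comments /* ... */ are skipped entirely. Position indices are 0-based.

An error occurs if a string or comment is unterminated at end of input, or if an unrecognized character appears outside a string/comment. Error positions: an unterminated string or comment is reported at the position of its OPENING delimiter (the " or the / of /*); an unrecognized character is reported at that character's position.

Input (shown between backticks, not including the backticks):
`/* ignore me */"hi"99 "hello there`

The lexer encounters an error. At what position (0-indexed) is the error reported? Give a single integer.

Answer: 22

Derivation:
pos=0: enter COMMENT mode (saw '/*')
exit COMMENT mode (now at pos=15)
pos=15: enter STRING mode
pos=15: emit STR "hi" (now at pos=19)
pos=19: emit NUM '99' (now at pos=21)
pos=22: enter STRING mode
pos=22: ERROR — unterminated string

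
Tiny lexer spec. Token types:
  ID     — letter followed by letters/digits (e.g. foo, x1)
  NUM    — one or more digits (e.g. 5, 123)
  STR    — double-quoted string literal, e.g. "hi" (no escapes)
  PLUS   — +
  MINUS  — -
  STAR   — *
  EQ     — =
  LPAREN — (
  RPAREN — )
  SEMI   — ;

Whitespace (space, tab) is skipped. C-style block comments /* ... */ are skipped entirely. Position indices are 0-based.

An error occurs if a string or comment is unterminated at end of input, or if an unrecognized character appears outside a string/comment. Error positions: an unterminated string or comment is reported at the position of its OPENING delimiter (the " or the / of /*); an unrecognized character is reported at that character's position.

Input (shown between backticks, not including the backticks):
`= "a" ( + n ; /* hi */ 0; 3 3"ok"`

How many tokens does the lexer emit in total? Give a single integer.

Answer: 11

Derivation:
pos=0: emit EQ '='
pos=2: enter STRING mode
pos=2: emit STR "a" (now at pos=5)
pos=6: emit LPAREN '('
pos=8: emit PLUS '+'
pos=10: emit ID 'n' (now at pos=11)
pos=12: emit SEMI ';'
pos=14: enter COMMENT mode (saw '/*')
exit COMMENT mode (now at pos=22)
pos=23: emit NUM '0' (now at pos=24)
pos=24: emit SEMI ';'
pos=26: emit NUM '3' (now at pos=27)
pos=28: emit NUM '3' (now at pos=29)
pos=29: enter STRING mode
pos=29: emit STR "ok" (now at pos=33)
DONE. 11 tokens: [EQ, STR, LPAREN, PLUS, ID, SEMI, NUM, SEMI, NUM, NUM, STR]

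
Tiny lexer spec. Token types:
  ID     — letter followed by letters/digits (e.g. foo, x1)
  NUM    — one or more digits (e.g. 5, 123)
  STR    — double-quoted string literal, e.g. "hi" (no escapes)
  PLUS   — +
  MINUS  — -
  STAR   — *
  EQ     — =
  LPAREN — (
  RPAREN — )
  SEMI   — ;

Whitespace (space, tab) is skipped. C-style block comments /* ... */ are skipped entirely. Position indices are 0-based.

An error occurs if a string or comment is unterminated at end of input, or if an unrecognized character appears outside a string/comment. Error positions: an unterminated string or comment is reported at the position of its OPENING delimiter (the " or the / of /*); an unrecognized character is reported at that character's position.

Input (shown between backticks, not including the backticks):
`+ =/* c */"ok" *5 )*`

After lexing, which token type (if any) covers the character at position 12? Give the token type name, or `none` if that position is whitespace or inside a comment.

pos=0: emit PLUS '+'
pos=2: emit EQ '='
pos=3: enter COMMENT mode (saw '/*')
exit COMMENT mode (now at pos=10)
pos=10: enter STRING mode
pos=10: emit STR "ok" (now at pos=14)
pos=15: emit STAR '*'
pos=16: emit NUM '5' (now at pos=17)
pos=18: emit RPAREN ')'
pos=19: emit STAR '*'
DONE. 7 tokens: [PLUS, EQ, STR, STAR, NUM, RPAREN, STAR]
Position 12: char is 'k' -> STR

Answer: STR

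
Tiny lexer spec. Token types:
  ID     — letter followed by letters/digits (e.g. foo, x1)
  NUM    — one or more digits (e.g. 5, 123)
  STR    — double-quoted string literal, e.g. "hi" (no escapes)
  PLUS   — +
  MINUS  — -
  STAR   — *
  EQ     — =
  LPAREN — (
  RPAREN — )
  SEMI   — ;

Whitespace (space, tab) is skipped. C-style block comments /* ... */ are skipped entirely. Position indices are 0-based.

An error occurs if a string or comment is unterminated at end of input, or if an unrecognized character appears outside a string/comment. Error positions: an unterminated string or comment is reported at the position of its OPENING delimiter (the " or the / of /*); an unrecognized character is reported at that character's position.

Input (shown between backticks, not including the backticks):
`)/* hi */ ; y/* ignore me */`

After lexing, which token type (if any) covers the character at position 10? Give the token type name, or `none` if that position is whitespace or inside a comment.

pos=0: emit RPAREN ')'
pos=1: enter COMMENT mode (saw '/*')
exit COMMENT mode (now at pos=9)
pos=10: emit SEMI ';'
pos=12: emit ID 'y' (now at pos=13)
pos=13: enter COMMENT mode (saw '/*')
exit COMMENT mode (now at pos=28)
DONE. 3 tokens: [RPAREN, SEMI, ID]
Position 10: char is ';' -> SEMI

Answer: SEMI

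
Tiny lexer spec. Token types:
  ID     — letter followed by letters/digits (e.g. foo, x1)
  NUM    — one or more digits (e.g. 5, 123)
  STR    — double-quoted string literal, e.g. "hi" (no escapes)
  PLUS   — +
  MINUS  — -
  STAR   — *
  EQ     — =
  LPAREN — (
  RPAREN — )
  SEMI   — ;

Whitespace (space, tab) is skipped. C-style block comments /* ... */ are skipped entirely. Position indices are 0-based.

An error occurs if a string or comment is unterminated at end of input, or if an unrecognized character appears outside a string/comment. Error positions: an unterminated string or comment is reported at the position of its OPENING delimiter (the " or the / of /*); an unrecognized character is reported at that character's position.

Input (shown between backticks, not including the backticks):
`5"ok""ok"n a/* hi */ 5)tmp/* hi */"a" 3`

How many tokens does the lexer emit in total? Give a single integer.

Answer: 10

Derivation:
pos=0: emit NUM '5' (now at pos=1)
pos=1: enter STRING mode
pos=1: emit STR "ok" (now at pos=5)
pos=5: enter STRING mode
pos=5: emit STR "ok" (now at pos=9)
pos=9: emit ID 'n' (now at pos=10)
pos=11: emit ID 'a' (now at pos=12)
pos=12: enter COMMENT mode (saw '/*')
exit COMMENT mode (now at pos=20)
pos=21: emit NUM '5' (now at pos=22)
pos=22: emit RPAREN ')'
pos=23: emit ID 'tmp' (now at pos=26)
pos=26: enter COMMENT mode (saw '/*')
exit COMMENT mode (now at pos=34)
pos=34: enter STRING mode
pos=34: emit STR "a" (now at pos=37)
pos=38: emit NUM '3' (now at pos=39)
DONE. 10 tokens: [NUM, STR, STR, ID, ID, NUM, RPAREN, ID, STR, NUM]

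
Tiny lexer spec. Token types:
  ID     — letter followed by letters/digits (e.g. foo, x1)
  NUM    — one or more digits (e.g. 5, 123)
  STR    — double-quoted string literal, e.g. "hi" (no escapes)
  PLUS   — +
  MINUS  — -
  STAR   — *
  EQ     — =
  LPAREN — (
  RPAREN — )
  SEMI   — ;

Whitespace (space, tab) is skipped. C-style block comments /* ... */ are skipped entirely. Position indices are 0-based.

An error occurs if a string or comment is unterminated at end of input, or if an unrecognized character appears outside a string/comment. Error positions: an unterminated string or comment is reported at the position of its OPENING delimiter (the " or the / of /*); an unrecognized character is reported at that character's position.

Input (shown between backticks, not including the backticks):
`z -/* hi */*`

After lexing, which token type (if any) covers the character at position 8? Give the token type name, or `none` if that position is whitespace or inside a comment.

pos=0: emit ID 'z' (now at pos=1)
pos=2: emit MINUS '-'
pos=3: enter COMMENT mode (saw '/*')
exit COMMENT mode (now at pos=11)
pos=11: emit STAR '*'
DONE. 3 tokens: [ID, MINUS, STAR]
Position 8: char is ' ' -> none

Answer: none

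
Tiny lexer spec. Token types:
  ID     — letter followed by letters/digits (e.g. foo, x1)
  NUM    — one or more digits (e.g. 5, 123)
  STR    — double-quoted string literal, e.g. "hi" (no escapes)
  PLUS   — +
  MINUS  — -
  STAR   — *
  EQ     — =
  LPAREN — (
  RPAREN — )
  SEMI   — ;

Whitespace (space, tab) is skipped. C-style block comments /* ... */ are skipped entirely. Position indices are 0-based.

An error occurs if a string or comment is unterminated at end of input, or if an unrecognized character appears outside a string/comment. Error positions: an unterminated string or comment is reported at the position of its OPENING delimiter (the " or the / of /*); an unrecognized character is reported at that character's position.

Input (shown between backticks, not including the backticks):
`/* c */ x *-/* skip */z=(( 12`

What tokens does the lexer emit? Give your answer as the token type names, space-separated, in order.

pos=0: enter COMMENT mode (saw '/*')
exit COMMENT mode (now at pos=7)
pos=8: emit ID 'x' (now at pos=9)
pos=10: emit STAR '*'
pos=11: emit MINUS '-'
pos=12: enter COMMENT mode (saw '/*')
exit COMMENT mode (now at pos=22)
pos=22: emit ID 'z' (now at pos=23)
pos=23: emit EQ '='
pos=24: emit LPAREN '('
pos=25: emit LPAREN '('
pos=27: emit NUM '12' (now at pos=29)
DONE. 8 tokens: [ID, STAR, MINUS, ID, EQ, LPAREN, LPAREN, NUM]

Answer: ID STAR MINUS ID EQ LPAREN LPAREN NUM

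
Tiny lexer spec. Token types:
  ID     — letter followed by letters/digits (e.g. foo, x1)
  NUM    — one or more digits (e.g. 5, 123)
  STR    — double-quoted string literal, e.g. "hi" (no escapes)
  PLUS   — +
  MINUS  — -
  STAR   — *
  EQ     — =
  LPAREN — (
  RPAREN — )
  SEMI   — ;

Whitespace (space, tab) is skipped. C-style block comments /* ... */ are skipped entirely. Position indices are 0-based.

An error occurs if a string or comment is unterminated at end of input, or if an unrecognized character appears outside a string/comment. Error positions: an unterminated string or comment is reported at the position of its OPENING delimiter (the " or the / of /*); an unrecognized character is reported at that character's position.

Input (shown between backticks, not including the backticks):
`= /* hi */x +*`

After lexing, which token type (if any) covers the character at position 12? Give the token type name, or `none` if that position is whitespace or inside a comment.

pos=0: emit EQ '='
pos=2: enter COMMENT mode (saw '/*')
exit COMMENT mode (now at pos=10)
pos=10: emit ID 'x' (now at pos=11)
pos=12: emit PLUS '+'
pos=13: emit STAR '*'
DONE. 4 tokens: [EQ, ID, PLUS, STAR]
Position 12: char is '+' -> PLUS

Answer: PLUS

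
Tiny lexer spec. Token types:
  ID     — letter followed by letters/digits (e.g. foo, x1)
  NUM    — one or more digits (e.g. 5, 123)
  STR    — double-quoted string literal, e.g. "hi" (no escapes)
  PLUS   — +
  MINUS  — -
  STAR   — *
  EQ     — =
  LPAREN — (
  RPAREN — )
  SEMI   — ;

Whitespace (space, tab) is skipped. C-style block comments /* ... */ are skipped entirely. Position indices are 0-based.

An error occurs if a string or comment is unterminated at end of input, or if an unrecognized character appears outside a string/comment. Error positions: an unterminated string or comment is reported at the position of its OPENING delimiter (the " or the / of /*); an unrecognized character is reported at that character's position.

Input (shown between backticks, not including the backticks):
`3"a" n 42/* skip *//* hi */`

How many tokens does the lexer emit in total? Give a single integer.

pos=0: emit NUM '3' (now at pos=1)
pos=1: enter STRING mode
pos=1: emit STR "a" (now at pos=4)
pos=5: emit ID 'n' (now at pos=6)
pos=7: emit NUM '42' (now at pos=9)
pos=9: enter COMMENT mode (saw '/*')
exit COMMENT mode (now at pos=19)
pos=19: enter COMMENT mode (saw '/*')
exit COMMENT mode (now at pos=27)
DONE. 4 tokens: [NUM, STR, ID, NUM]

Answer: 4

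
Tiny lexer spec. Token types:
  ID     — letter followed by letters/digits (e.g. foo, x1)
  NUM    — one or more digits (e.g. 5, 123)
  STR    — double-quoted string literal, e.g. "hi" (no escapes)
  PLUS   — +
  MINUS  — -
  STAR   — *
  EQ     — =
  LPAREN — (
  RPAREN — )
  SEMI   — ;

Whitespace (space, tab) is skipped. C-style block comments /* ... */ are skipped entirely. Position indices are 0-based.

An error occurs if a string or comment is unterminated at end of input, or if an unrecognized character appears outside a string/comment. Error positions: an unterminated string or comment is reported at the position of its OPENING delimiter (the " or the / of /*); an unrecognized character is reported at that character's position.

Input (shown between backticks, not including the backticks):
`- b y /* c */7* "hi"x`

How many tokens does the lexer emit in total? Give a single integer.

Answer: 7

Derivation:
pos=0: emit MINUS '-'
pos=2: emit ID 'b' (now at pos=3)
pos=4: emit ID 'y' (now at pos=5)
pos=6: enter COMMENT mode (saw '/*')
exit COMMENT mode (now at pos=13)
pos=13: emit NUM '7' (now at pos=14)
pos=14: emit STAR '*'
pos=16: enter STRING mode
pos=16: emit STR "hi" (now at pos=20)
pos=20: emit ID 'x' (now at pos=21)
DONE. 7 tokens: [MINUS, ID, ID, NUM, STAR, STR, ID]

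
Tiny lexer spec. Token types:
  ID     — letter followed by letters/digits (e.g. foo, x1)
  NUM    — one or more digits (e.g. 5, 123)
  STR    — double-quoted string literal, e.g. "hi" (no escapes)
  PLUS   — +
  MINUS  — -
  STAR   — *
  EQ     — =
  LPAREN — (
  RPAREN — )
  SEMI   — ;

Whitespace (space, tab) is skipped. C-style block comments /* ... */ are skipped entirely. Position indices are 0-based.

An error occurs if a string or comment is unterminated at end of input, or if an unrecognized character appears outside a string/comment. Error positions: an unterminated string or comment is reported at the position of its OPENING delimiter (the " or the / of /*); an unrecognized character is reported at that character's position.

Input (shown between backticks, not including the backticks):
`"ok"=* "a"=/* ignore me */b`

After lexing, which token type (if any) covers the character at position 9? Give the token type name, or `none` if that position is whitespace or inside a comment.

pos=0: enter STRING mode
pos=0: emit STR "ok" (now at pos=4)
pos=4: emit EQ '='
pos=5: emit STAR '*'
pos=7: enter STRING mode
pos=7: emit STR "a" (now at pos=10)
pos=10: emit EQ '='
pos=11: enter COMMENT mode (saw '/*')
exit COMMENT mode (now at pos=26)
pos=26: emit ID 'b' (now at pos=27)
DONE. 6 tokens: [STR, EQ, STAR, STR, EQ, ID]
Position 9: char is '"' -> STR

Answer: STR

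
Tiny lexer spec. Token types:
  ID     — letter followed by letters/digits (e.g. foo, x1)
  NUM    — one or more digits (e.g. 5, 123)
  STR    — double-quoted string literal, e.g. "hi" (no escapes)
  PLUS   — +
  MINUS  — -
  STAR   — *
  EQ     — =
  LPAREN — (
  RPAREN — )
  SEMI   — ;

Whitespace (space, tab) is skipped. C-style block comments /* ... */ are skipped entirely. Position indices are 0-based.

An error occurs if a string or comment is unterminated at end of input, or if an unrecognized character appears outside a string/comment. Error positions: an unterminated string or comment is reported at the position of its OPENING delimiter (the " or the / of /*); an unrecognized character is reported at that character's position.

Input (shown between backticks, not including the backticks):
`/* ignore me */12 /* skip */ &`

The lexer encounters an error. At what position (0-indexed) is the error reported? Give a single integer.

Answer: 29

Derivation:
pos=0: enter COMMENT mode (saw '/*')
exit COMMENT mode (now at pos=15)
pos=15: emit NUM '12' (now at pos=17)
pos=18: enter COMMENT mode (saw '/*')
exit COMMENT mode (now at pos=28)
pos=29: ERROR — unrecognized char '&'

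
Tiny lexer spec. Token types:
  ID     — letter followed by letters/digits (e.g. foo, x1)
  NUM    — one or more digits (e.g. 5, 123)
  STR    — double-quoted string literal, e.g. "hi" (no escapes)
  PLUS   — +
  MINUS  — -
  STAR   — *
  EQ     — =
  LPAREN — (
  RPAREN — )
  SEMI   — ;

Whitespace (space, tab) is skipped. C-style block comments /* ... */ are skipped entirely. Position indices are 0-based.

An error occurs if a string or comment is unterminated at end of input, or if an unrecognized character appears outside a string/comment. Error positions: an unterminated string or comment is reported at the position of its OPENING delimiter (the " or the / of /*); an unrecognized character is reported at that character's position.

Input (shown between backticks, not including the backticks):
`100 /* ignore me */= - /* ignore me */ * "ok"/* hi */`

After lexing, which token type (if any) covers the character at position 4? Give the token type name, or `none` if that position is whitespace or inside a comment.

Answer: none

Derivation:
pos=0: emit NUM '100' (now at pos=3)
pos=4: enter COMMENT mode (saw '/*')
exit COMMENT mode (now at pos=19)
pos=19: emit EQ '='
pos=21: emit MINUS '-'
pos=23: enter COMMENT mode (saw '/*')
exit COMMENT mode (now at pos=38)
pos=39: emit STAR '*'
pos=41: enter STRING mode
pos=41: emit STR "ok" (now at pos=45)
pos=45: enter COMMENT mode (saw '/*')
exit COMMENT mode (now at pos=53)
DONE. 5 tokens: [NUM, EQ, MINUS, STAR, STR]
Position 4: char is '/' -> none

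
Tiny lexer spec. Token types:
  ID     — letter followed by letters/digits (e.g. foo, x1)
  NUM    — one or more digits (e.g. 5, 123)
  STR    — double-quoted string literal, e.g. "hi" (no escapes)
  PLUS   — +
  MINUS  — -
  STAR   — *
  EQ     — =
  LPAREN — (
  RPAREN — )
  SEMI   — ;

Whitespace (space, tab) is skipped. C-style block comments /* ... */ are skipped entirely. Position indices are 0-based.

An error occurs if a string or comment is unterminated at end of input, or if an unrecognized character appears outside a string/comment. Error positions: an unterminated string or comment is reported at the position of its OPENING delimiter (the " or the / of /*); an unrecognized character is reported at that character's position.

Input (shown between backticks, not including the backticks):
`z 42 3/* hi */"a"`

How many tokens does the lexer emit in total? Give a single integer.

Answer: 4

Derivation:
pos=0: emit ID 'z' (now at pos=1)
pos=2: emit NUM '42' (now at pos=4)
pos=5: emit NUM '3' (now at pos=6)
pos=6: enter COMMENT mode (saw '/*')
exit COMMENT mode (now at pos=14)
pos=14: enter STRING mode
pos=14: emit STR "a" (now at pos=17)
DONE. 4 tokens: [ID, NUM, NUM, STR]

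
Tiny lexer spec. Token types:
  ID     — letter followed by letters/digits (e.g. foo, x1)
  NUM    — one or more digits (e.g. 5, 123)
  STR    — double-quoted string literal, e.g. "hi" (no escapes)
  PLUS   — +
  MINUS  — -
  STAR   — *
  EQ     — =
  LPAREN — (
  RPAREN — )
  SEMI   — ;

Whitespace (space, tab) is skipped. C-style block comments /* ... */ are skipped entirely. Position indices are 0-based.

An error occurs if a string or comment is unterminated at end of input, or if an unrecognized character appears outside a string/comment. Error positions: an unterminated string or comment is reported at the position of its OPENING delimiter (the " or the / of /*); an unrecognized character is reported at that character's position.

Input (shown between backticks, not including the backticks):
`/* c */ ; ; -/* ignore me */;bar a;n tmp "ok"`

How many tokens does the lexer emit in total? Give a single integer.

Answer: 10

Derivation:
pos=0: enter COMMENT mode (saw '/*')
exit COMMENT mode (now at pos=7)
pos=8: emit SEMI ';'
pos=10: emit SEMI ';'
pos=12: emit MINUS '-'
pos=13: enter COMMENT mode (saw '/*')
exit COMMENT mode (now at pos=28)
pos=28: emit SEMI ';'
pos=29: emit ID 'bar' (now at pos=32)
pos=33: emit ID 'a' (now at pos=34)
pos=34: emit SEMI ';'
pos=35: emit ID 'n' (now at pos=36)
pos=37: emit ID 'tmp' (now at pos=40)
pos=41: enter STRING mode
pos=41: emit STR "ok" (now at pos=45)
DONE. 10 tokens: [SEMI, SEMI, MINUS, SEMI, ID, ID, SEMI, ID, ID, STR]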